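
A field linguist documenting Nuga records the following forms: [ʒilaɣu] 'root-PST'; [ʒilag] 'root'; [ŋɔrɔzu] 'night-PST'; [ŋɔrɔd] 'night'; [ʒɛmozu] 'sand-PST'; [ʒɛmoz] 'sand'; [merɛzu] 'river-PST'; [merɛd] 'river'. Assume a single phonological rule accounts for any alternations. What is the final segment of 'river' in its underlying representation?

/d/

The root 'river' surfaces as [merɛzu] and [merɛd], with a stem-final [z] ~ [d] alternation.
If /z/ were underlying and a rule turned it into [d] in isolation, 'sand' would also alternate; but it has [z] in both [ʒɛmozu] and [ʒɛmoz].
So /d/ is underlying, and a rule of intervocalic spirantization — voiced stops become fricatives between vowels — gives [z].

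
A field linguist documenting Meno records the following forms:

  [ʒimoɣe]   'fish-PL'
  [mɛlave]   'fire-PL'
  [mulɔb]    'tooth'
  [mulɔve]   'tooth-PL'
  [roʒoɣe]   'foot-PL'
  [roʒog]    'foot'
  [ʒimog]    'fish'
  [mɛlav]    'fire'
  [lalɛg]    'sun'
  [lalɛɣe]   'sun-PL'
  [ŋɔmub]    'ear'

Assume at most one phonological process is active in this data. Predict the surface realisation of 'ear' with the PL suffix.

'tooth' shows [v] ~ [b] at the end of the stem ([mulɔve] vs [mulɔb]).
The stem 'fire' ([mɛlave], [mɛlav]) shows [v] unchanged in both environments, so [v] cannot be basic with [b] derived in isolation.
The underlying segment must be /b/; voiced stops become fricatives between vowels, yielding [v] there.
From [ŋɔmub] the stem 'ear' is /ŋɔmub/; between vowels this yields [ŋɔmuve].

[ŋɔmuve]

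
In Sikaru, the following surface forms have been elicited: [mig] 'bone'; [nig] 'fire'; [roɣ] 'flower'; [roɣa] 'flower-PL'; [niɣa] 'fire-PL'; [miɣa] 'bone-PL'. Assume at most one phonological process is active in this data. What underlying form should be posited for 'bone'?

'bone' shows [ɣ] ~ [g] at the end of the stem ([miɣa] vs [mig]).
The stem 'flower' ([roɣa], [roɣ]) shows [ɣ] unchanged in both environments, so [ɣ] cannot be basic with [g] derived in isolation.
The underlying segment must be /g/; voiced stops become fricatives between vowels, yielding [ɣ] there.

/mig/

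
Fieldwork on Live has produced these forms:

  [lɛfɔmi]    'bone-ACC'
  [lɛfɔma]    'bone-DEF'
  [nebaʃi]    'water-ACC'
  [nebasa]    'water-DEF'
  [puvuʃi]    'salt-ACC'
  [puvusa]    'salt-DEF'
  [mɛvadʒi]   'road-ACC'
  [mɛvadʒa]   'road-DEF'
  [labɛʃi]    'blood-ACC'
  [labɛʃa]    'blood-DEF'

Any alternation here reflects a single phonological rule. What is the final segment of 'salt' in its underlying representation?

The root 'salt' surfaces as [puvuʃi] and [puvusa], with a stem-final [ʃ] ~ [s] alternation.
If /ʃ/ were underlying and a rule turned it into [s] before the DEF suffix, 'blood' would also alternate; but it has [ʃ] in both [labɛʃi] and [labɛʃa].
Therefore /s/ is basic and [ʃ] is derived by palatalization before a front vowel (/s/ becomes palato-alveolar [ʃ] before a front vowel).

/s/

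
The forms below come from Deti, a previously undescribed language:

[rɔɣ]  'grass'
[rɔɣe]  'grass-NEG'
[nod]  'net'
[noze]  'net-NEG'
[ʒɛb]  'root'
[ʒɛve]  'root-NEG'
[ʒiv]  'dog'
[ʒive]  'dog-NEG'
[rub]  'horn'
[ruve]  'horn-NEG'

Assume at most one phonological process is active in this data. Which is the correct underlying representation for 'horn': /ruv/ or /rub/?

/rub/

The stem for 'horn' ends in [b] in [rub] but [v] in [ruve].
If /v/ were underlying and a rule turned it into [b] in isolation, 'dog' would also alternate; but it has [v] in both [ʒiv] and [ʒive].
The alternation reflects intervocalic spirantization: voiced stops become fricatives between vowels. /b/ is underlying.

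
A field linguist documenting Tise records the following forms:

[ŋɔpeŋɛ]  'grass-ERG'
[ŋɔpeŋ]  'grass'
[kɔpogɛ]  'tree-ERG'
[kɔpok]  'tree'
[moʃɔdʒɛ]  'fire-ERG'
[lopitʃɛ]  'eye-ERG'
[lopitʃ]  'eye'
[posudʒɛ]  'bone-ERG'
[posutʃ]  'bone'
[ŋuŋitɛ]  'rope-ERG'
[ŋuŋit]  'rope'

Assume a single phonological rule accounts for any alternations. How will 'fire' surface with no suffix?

[moʃɔtʃ]

'bone' shows [dʒ] ~ [tʃ] at the end of the stem ([posudʒɛ] vs [posutʃ]).
Compare 'eye', with invariant [tʃ] in [lopitʃɛ] and [lopitʃ]: an analysis with underlying /tʃ/ and a rule producing [dʒ] before the ERG suffix would wrongly predict alternation here too.
Therefore /dʒ/ is basic and [tʃ] is derived by word-final obstruent devoicing (voiced obstruents become voiceless word-finally).
From [moʃɔdʒɛ] the stem 'fire' is /moʃɔdʒ/; word-finally this yields [moʃɔtʃ].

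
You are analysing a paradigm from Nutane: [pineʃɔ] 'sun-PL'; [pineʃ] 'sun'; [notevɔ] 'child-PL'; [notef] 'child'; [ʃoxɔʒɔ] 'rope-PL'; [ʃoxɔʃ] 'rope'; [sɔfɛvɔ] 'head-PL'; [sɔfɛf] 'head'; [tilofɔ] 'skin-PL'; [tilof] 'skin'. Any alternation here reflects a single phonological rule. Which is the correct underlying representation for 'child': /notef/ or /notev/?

/notev/

The root 'child' surfaces as [notevɔ] and [notef], with a stem-final [v] ~ [f] alternation.
But 'skin' keeps [f] in both environments ([tilofɔ], [tilof]), so there is no rule changing /f/ to [v] before the PL suffix.
The alternation reflects word-final obstruent devoicing: voiced obstruents become voiceless word-finally. /v/ is underlying.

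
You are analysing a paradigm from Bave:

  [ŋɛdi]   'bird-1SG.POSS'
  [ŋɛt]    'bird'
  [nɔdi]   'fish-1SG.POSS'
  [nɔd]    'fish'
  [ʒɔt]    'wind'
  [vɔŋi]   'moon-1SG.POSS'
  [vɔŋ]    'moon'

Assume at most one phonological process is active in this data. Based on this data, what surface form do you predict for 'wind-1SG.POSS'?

The stem for 'bird' ends in [d] in [ŋɛdi] but [t] in [ŋɛt].
If /d/ were underlying and a rule turned it into [t] in isolation, 'fish' would also alternate; but it has [d] in both [nɔdi] and [nɔd].
Therefore /t/ is basic and [d] is derived by intervocalic voicing (voiceless stops become voiced between vowels).
The one attested form of 'wind', [ʒɔt], shows underlying /ʒɔt/. Applying the same rule between vowels gives [ʒɔdi].

[ʒɔdi]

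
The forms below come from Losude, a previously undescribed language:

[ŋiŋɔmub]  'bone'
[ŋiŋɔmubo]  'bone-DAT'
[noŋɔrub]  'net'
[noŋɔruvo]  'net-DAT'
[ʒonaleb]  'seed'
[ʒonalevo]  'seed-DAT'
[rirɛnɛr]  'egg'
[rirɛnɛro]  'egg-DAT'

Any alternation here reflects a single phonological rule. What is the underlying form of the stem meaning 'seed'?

/ʒonalev/

In [ʒonaleb] and [ʒonalevo] the final segment of 'seed' alternates: [b] ~ [v].
If /b/ were underlying and a rule turned it into [v] before the DAT suffix, 'bone' would also alternate; but it has [b] in both [ŋiŋɔmub] and [ŋiŋɔmubo].
So /v/ is underlying, and a rule of word-final hardening — voiced fricatives become stops word-finally — gives [b].
The underlying form of 'seed' is therefore /ʒonalev/.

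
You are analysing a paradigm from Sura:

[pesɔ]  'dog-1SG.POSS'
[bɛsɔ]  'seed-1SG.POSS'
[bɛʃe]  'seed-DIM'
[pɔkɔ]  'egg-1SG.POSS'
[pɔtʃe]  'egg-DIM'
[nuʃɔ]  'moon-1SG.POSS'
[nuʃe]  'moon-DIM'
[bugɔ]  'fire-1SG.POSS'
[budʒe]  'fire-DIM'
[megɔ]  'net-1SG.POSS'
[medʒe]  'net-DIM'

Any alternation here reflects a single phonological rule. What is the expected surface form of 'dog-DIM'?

In [bɛsɔ] and [bɛʃe] the final segment of 'seed' alternates: [s] ~ [ʃ].
The stem 'moon' ([nuʃɔ], [nuʃe]) shows [ʃ] unchanged in both environments, so [ʃ] cannot be basic with [s] derived before the 1SG.POSS suffix.
The underlying segment must be /s/; /k/, /g/ and /s/ become palato-alveolar [tʃ], [dʒ] and [ʃ] before a front vowel, yielding [ʃ] there.
The one attested form of 'dog', [pesɔ], shows underlying /pes/. Applying the same rule before a front vowel gives [peʃe].

[peʃe]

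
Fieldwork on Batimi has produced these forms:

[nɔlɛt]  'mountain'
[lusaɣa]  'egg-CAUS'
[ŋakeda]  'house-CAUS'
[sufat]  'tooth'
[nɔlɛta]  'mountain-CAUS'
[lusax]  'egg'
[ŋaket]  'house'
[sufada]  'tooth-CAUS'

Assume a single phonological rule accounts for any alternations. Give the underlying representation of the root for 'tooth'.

The stem for 'tooth' ends in [d] in [sufada] but [t] in [sufat].
The stem 'mountain' ([nɔlɛta], [nɔlɛt]) shows [t] unchanged in both environments, so [t] cannot be basic with [d] derived before the CAUS suffix.
Therefore /d/ is basic and [t] is derived by word-final obstruent devoicing (voiced obstruents become voiceless word-finally).
Hence 'tooth' is /sufad/ underlyingly.

/sufad/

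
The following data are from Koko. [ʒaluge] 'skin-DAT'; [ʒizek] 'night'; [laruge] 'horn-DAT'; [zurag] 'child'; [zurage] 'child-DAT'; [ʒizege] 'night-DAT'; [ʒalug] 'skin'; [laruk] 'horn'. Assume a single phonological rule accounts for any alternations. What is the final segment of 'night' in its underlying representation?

The root 'night' surfaces as [ʒizek] and [ʒizege], with a stem-final [k] ~ [g] alternation.
The stem 'skin' ([ʒalug], [ʒaluge]) shows [g] unchanged in both environments, so [g] cannot be basic with [k] derived in isolation.
Therefore /k/ is basic and [g] is derived by intervocalic voicing (voiceless stops become voiced between vowels).

/k/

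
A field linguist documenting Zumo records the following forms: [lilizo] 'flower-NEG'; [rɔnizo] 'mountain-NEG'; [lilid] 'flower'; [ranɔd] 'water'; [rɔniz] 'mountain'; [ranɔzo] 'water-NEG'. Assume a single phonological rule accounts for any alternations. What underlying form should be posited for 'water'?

'water' shows [d] ~ [z] at the end of the stem ([ranɔd] vs [ranɔzo]).
But 'mountain' keeps [z] in both environments ([rɔniz], [rɔnizo]), so there is no rule changing /z/ to [d] in isolation.
The alternation reflects intervocalic spirantization: voiced stops become fricatives between vowels. /d/ is underlying.

/ranɔd/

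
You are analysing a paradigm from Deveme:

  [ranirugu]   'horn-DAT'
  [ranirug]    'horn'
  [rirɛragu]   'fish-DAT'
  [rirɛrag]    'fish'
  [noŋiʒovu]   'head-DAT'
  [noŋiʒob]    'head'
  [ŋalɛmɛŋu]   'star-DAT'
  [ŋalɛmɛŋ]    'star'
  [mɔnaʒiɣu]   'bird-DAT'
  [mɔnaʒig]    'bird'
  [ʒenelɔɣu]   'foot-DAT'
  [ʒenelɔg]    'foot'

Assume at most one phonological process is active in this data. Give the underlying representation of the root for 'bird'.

'bird' shows [ɣ] ~ [g] at the end of the stem ([mɔnaʒiɣu] vs [mɔnaʒig]).
If /g/ were underlying and a rule turned it into [ɣ] before the DAT suffix, 'horn' would also alternate; but it has [g] in both [ranirugu] and [ranirug].
Therefore /ɣ/ is basic and [g] is derived by word-final hardening (voiced fricatives become stops word-finally).

/mɔnaʒiɣ/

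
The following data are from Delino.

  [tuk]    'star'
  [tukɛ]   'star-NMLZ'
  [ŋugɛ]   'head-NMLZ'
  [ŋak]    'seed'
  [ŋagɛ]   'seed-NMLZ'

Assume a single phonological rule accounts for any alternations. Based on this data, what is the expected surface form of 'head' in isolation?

[ŋuk]

The root 'seed' surfaces as [ŋak] and [ŋagɛ], with a stem-final [k] ~ [g] alternation.
The stem 'star' ([tuk], [tukɛ]) shows [k] unchanged in both environments, so [k] cannot be basic with [g] derived before the NMLZ suffix.
So /g/ is underlying, and a rule of word-final obstruent devoicing — voiced obstruents become voiceless word-finally — gives [k].
The one attested form of 'head', [ŋugɛ], shows underlying /ŋug/. Applying the same rule word-finally gives [ŋuk].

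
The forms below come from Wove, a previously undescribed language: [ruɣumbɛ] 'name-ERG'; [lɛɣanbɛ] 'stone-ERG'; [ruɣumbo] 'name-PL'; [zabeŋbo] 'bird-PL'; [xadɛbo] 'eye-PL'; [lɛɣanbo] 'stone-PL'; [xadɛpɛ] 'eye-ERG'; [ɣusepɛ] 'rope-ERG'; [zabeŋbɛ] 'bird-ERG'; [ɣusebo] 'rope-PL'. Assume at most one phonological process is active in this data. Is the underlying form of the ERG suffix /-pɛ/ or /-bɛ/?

/-pɛ/

The ERG morpheme has two allomorphs, [-bɛ] and [-pɛ].
By contrast the PL suffix keeps its initial [b] throughout — that segment must be underlying.
So the underlying form is /-pɛ/, and voiceless stops become voiced after a nasal.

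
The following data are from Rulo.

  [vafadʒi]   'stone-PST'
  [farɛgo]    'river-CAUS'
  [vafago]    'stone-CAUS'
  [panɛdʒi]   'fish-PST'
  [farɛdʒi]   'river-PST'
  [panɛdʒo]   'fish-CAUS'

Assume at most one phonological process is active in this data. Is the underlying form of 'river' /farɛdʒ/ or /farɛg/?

'river' shows [g] ~ [dʒ] at the end of the stem ([farɛgo] vs [farɛdʒi]).
If /dʒ/ were underlying and a rule turned it into [g] before the CAUS suffix, 'fish' would also alternate; but it has [dʒ] in both [panɛdʒo] and [panɛdʒi].
The underlying segment must be /g/; /g/ becomes palato-alveolar [dʒ] before a front vowel, yielding [dʒ] there.

/farɛg/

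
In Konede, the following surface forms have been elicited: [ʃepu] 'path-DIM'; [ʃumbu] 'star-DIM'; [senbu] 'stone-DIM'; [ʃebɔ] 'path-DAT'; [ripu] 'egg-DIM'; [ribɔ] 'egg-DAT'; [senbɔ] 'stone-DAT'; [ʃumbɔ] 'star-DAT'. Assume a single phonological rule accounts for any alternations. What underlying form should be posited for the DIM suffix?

The DIM suffix surfaces as [-bu] and [-pu], depending on the final segment of the stem.
The DAT suffix, which begins with [b], is invariant after every stem; so [b] is not altered by any rule here.
So the underlying form is /-pu/, and voiceless stops become voiced after a nasal.

/-pu/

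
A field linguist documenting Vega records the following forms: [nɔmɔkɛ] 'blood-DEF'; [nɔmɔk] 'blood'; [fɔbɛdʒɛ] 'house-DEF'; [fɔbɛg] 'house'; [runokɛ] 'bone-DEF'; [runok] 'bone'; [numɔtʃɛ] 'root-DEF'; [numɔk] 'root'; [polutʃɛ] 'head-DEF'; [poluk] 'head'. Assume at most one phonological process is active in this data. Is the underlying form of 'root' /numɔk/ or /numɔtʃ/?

In [numɔtʃɛ] and [numɔk] the final segment of 'root' alternates: [tʃ] ~ [k].
Compare 'bone', with invariant [k] in [runokɛ] and [runok]: an analysis with underlying /k/ and a rule producing [tʃ] before the DEF suffix would wrongly predict alternation here too.
So /tʃ/ is underlying, and a rule of depalatalization — palato-alveolar /tʃ/ and /dʒ/ become [k] and [g] when no front vowel follows — gives [k].

/numɔtʃ/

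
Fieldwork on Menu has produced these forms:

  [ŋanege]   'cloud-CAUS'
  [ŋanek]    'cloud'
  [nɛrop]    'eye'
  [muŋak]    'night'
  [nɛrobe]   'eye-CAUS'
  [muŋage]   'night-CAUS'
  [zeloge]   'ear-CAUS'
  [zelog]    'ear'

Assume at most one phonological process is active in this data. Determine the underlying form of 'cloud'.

/ŋanek/

'cloud' shows [g] ~ [k] at the end of the stem ([ŋanege] vs [ŋanek]).
If /g/ were underlying and a rule turned it into [k] in isolation, 'ear' would also alternate; but it has [g] in both [zeloge] and [zelog].
Therefore /k/ is basic and [g] is derived by intervocalic voicing (voiceless stops become voiced between vowels).
Hence 'cloud' is /ŋanek/ underlyingly.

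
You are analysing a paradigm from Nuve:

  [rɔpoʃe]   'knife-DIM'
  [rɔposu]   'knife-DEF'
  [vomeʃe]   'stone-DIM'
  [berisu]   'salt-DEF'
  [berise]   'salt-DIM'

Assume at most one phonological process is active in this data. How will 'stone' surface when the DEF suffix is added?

[vomesu]

'knife' shows [ʃ] ~ [s] at the end of the stem ([rɔpoʃe] vs [rɔposu]).
If /s/ were underlying and a rule turned it into [ʃ] before the DIM suffix, 'salt' would also alternate; but it has [s] in both [berise] and [berisu].
So /ʃ/ is underlying, and a rule of depalatalization — palato-alveolar /ʃ/ becomes [s] when no front vowel follows — gives [s].
The one attested form of 'stone', [vomeʃe], shows underlying /vomeʃ/. Applying the same rule when no front vowel follows gives [vomesu].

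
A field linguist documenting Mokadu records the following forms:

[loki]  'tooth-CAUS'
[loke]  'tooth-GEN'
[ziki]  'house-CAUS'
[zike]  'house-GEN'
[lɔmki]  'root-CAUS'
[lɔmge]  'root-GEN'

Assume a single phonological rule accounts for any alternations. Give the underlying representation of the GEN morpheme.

The GEN morpheme has two allomorphs, [-ge] and [-ke].
The CAUS suffix, which begins with [k], is invariant after every stem; so [k] is not altered by any rule here.
The GEN suffix is therefore /-ge/ underlyingly, with post-vocalic devoicing: voiced stops become voiceless after a vowel.

/-ge/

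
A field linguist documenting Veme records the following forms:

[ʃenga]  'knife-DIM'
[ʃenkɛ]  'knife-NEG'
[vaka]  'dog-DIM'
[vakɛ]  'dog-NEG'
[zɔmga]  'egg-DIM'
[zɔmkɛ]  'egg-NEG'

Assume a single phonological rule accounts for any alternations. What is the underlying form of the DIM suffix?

The DIM suffix surfaces as [-ga] and [-ka], depending on the final segment of the stem.
By contrast the NEG suffix keeps its initial [k] throughout — that segment must be underlying.
So the underlying form is /-ga/, and voiced stops become voiceless after a vowel.

/-ga/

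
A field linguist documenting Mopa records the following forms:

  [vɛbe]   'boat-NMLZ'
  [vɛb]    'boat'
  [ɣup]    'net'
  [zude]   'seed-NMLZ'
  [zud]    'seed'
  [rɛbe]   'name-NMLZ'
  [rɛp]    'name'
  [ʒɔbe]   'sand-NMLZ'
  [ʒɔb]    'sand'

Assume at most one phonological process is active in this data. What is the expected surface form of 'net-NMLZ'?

[ɣube]

'name' shows [b] ~ [p] at the end of the stem ([rɛbe] vs [rɛp]).
If /b/ were underlying and a rule turned it into [p] in isolation, 'sand' would also alternate; but it has [b] in both [ʒɔbe] and [ʒɔb].
So /p/ is underlying, and a rule of intervocalic voicing — voiceless stops become voiced between vowels — gives [b].
From [ɣup] the stem 'net' is /ɣup/; between vowels this yields [ɣube].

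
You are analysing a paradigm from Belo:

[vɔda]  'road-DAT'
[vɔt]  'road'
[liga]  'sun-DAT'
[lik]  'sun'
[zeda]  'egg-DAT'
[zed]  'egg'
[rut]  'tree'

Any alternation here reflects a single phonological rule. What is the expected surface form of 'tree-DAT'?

The root 'road' surfaces as [vɔda] and [vɔt], with a stem-final [d] ~ [t] alternation.
Compare 'egg', with invariant [d] in [zeda] and [zed]: an analysis with underlying /d/ and a rule producing [t] in isolation would wrongly predict alternation here too.
So /t/ is underlying, and a rule of intervocalic voicing — voiceless stops become voiced between vowels — gives [d].
The one attested form of 'tree', [rut], shows underlying /rut/. Applying the same rule between vowels gives [ruda].

[ruda]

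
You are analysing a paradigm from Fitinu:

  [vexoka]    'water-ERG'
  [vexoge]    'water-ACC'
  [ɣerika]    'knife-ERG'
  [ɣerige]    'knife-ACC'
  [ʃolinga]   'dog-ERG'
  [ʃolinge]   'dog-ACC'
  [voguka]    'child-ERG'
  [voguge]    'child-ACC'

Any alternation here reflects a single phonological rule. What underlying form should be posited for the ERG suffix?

The ERG suffix surfaces as [-ga] and [-ka], depending on the final segment of the stem.
The ACC suffix, which begins with [g], is invariant after every stem; so [g] is not altered by any rule here.
The ERG suffix is therefore /-ka/ underlyingly, with post-nasal voicing: voiceless stops become voiced after a nasal.

/-ka/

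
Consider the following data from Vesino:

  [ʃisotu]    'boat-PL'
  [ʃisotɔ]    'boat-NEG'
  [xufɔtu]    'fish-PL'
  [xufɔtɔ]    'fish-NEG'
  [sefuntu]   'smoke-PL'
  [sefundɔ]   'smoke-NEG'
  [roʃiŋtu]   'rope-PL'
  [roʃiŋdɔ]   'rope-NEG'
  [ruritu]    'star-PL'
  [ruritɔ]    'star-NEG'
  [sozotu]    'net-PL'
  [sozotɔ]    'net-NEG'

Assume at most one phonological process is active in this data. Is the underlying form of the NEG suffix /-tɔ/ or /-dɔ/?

The NEG suffix surfaces as [-dɔ] and [-tɔ], depending on the final segment of the stem.
The PL suffix, which begins with [t], is invariant after every stem; so [t] is not altered by any rule here.
The NEG suffix is therefore /-dɔ/ underlyingly, with post-vocalic devoicing: voiced stops become voiceless after a vowel.

/-dɔ/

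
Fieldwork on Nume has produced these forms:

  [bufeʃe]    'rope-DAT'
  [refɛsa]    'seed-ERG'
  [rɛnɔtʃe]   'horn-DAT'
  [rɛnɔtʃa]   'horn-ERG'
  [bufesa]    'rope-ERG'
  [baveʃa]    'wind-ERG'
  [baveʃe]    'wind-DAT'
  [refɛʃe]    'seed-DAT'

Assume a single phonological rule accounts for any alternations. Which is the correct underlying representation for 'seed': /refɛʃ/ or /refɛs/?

'seed' shows [ʃ] ~ [s] at the end of the stem ([refɛʃe] vs [refɛsa]).
The stem 'wind' ([baveʃe], [baveʃa]) shows [ʃ] unchanged in both environments, so [ʃ] cannot be basic with [s] derived before the ERG suffix.
So /s/ is underlying, and a rule of palatalization before a front vowel — /s/ becomes palato-alveolar [ʃ] before a front vowel — gives [ʃ].

/refɛs/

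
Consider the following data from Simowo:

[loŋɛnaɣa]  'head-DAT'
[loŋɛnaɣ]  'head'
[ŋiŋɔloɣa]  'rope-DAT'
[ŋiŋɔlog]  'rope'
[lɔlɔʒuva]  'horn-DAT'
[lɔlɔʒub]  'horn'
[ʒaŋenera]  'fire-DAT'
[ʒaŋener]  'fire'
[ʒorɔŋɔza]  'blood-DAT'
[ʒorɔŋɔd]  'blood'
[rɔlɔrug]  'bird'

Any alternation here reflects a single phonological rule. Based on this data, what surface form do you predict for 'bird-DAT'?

[rɔlɔruɣa]

The stem for 'rope' ends in [ɣ] in [ŋiŋɔloɣa] but [g] in [ŋiŋɔlog].
But 'head' keeps [ɣ] in both environments ([loŋɛnaɣa], [loŋɛnaɣ]), so there is no rule changing /ɣ/ to [g] in isolation.
So /g/ is underlying, and a rule of intervocalic spirantization — voiced stops become fricatives between vowels — gives [ɣ].
From [rɔlɔrug] the stem 'bird' is /rɔlɔrug/; between vowels this yields [rɔlɔruɣa].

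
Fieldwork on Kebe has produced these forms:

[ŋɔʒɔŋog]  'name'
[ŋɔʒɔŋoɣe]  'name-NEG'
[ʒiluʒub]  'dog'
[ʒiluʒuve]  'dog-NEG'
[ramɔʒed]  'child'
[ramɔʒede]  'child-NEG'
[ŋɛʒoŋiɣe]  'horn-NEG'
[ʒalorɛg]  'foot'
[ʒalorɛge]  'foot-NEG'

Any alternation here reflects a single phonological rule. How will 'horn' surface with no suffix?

The stem for 'name' ends in [g] in [ŋɔʒɔŋog] but [ɣ] in [ŋɔʒɔŋoɣe].
Compare 'foot', with invariant [g] in [ʒalorɛg] and [ʒalorɛge]: an analysis with underlying /g/ and a rule producing [ɣ] before the NEG suffix would wrongly predict alternation here too.
So /ɣ/ is underlying, and a rule of word-final hardening — voiced fricatives become stops word-finally — gives [g].
The one attested form of 'horn', [ŋɛʒoŋiɣe], shows underlying /ŋɛʒoŋiɣ/. Applying the same rule word-finally gives [ŋɛʒoŋig].

[ŋɛʒoŋig]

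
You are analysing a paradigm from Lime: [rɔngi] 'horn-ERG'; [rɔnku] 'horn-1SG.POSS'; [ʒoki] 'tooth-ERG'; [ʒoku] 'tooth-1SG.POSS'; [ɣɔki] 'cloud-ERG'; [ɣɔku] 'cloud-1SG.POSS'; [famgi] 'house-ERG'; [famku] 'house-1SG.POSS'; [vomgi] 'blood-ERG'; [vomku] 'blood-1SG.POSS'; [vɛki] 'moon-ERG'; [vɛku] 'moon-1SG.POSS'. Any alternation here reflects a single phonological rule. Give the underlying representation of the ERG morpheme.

/-gi/

The ERG morpheme has two allomorphs, [-gi] and [-ki].
By contrast the 1SG.POSS suffix keeps its initial [k] throughout — that segment must be underlying.
So the underlying form is /-gi/, and voiced stops become voiceless after a vowel.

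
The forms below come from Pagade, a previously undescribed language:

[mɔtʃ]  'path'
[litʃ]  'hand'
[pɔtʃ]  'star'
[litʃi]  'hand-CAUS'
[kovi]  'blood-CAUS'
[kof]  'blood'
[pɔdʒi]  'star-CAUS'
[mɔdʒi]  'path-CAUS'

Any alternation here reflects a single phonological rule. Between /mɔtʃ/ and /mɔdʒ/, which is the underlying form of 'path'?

/mɔdʒ/

In [mɔtʃ] and [mɔdʒi] the final segment of 'path' alternates: [tʃ] ~ [dʒ].
Compare 'hand', with invariant [tʃ] in [litʃ] and [litʃi]: an analysis with underlying /tʃ/ and a rule producing [dʒ] before the CAUS suffix would wrongly predict alternation here too.
The underlying segment must be /dʒ/; voiced obstruents become voiceless word-finally, yielding [tʃ] there.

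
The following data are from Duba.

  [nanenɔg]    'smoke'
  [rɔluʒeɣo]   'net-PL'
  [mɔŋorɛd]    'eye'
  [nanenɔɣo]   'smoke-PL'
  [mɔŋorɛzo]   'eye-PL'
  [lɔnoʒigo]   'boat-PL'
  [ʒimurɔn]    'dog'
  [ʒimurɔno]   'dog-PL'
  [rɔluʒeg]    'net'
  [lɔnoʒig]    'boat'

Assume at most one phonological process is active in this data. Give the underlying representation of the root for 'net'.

'net' shows [g] ~ [ɣ] at the end of the stem ([rɔluʒeg] vs [rɔluʒeɣo]).
The stem 'boat' ([lɔnoʒig], [lɔnoʒigo]) shows [g] unchanged in both environments, so [g] cannot be basic with [ɣ] derived before the PL suffix.
The underlying segment must be /ɣ/; voiced fricatives become stops word-finally, yielding [g] there.

/rɔluʒeɣ/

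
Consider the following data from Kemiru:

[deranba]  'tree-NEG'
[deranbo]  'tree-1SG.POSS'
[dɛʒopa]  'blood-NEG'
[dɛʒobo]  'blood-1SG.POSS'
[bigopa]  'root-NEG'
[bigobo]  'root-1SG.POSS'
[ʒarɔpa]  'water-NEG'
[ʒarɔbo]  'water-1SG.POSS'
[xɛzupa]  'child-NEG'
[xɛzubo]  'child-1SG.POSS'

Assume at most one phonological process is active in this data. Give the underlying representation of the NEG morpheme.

The NEG morpheme has two allomorphs, [-ba] and [-pa].
The 1SG.POSS suffix, which begins with [b], is invariant after every stem; so [b] is not altered by any rule here.
The NEG suffix is therefore /-pa/ underlyingly, with post-nasal voicing: voiceless stops become voiced after a nasal.

/-pa/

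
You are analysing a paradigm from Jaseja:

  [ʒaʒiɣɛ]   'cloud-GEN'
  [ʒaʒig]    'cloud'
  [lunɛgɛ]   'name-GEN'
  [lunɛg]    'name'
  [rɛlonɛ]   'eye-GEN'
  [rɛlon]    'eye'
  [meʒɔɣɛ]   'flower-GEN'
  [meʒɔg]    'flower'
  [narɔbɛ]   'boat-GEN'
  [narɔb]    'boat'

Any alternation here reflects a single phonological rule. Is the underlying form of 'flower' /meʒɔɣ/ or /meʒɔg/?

The root 'flower' surfaces as [meʒɔɣɛ] and [meʒɔg], with a stem-final [ɣ] ~ [g] alternation.
But 'name' keeps [g] in both environments ([lunɛgɛ], [lunɛg]), so there is no rule changing /g/ to [ɣ] before the GEN suffix.
So /ɣ/ is underlying, and a rule of word-final hardening — voiced fricatives become stops word-finally — gives [g].

/meʒɔɣ/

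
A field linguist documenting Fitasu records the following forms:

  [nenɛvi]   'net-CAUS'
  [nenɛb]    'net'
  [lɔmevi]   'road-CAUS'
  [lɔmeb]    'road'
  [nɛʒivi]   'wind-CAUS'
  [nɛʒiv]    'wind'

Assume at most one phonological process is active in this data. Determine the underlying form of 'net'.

/nenɛb/

'net' shows [v] ~ [b] at the end of the stem ([nenɛvi] vs [nenɛb]).
But 'wind' keeps [v] in both environments ([nɛʒivi], [nɛʒiv]), so there is no rule changing /v/ to [b] in isolation.
The underlying segment must be /b/; voiced stops become fricatives between vowels, yielding [v] there.
Hence 'net' is /nenɛb/ underlyingly.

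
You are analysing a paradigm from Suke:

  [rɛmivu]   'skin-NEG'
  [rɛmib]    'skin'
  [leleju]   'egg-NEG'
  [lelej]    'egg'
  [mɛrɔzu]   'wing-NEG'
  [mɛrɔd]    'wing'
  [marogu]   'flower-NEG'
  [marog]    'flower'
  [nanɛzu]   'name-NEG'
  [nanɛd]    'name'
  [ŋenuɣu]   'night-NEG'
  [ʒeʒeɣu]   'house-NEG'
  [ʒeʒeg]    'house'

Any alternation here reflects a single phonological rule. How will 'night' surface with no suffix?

In [ʒeʒeɣu] and [ʒeʒeg] the final segment of 'house' alternates: [ɣ] ~ [g].
The stem 'flower' ([marogu], [marog]) shows [g] unchanged in both environments, so [g] cannot be basic with [ɣ] derived before the NEG suffix.
Therefore /ɣ/ is basic and [g] is derived by word-final hardening (voiced fricatives become stops word-finally).
The one attested form of 'night', [ŋenuɣu], shows underlying /ŋenuɣ/. Applying the same rule word-finally gives [ŋenug].

[ŋenug]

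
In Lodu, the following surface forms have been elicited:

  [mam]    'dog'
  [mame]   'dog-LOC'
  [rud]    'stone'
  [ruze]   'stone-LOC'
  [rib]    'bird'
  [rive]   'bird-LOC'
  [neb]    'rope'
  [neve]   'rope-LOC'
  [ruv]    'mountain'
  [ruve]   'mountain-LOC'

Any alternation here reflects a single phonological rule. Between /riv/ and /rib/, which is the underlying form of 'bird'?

The stem for 'bird' ends in [b] in [rib] but [v] in [rive].
If /v/ were underlying and a rule turned it into [b] in isolation, 'mountain' would also alternate; but it has [v] in both [ruv] and [ruve].
The alternation reflects intervocalic spirantization: voiced stops become fricatives between vowels. /b/ is underlying.

/rib/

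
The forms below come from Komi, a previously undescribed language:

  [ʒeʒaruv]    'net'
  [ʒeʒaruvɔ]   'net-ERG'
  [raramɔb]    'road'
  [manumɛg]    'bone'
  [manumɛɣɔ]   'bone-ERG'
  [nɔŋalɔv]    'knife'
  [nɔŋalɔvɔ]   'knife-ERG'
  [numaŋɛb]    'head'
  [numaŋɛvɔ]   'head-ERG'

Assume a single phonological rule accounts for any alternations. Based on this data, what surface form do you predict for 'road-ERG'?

In [numaŋɛb] and [numaŋɛvɔ] the final segment of 'head' alternates: [b] ~ [v].
Compare 'knife', with invariant [v] in [nɔŋalɔv] and [nɔŋalɔvɔ]: an analysis with underlying /v/ and a rule producing [b] in isolation would wrongly predict alternation here too.
Therefore /b/ is basic and [v] is derived by intervocalic spirantization (voiced stops become fricatives between vowels).
From [raramɔb] the stem 'road' is /raramɔb/; between vowels this yields [raramɔvɔ].

[raramɔvɔ]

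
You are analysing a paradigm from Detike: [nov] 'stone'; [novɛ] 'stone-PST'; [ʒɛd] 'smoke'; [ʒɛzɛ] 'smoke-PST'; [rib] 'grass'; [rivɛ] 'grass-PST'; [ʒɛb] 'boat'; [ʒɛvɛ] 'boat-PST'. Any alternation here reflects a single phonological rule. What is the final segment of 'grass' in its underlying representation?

/b/

In [rib] and [rivɛ] the final segment of 'grass' alternates: [b] ~ [v].
If /v/ were underlying and a rule turned it into [b] in isolation, 'stone' would also alternate; but it has [v] in both [nov] and [novɛ].
The alternation reflects intervocalic spirantization: voiced stops become fricatives between vowels. /b/ is underlying.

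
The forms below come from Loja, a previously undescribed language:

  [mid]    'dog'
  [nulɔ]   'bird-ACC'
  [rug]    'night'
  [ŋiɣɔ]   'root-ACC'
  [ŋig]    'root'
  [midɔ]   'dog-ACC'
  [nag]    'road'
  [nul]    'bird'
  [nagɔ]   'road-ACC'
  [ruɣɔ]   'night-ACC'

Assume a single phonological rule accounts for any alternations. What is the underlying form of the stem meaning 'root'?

/ŋiɣ/

'root' shows [ɣ] ~ [g] at the end of the stem ([ŋiɣɔ] vs [ŋig]).
But 'road' keeps [g] in both environments ([nagɔ], [nag]), so there is no rule changing /g/ to [ɣ] before the ACC suffix.
Therefore /ɣ/ is basic and [g] is derived by word-final hardening (voiced fricatives become stops word-finally).
So 'root' = /ŋiɣ/.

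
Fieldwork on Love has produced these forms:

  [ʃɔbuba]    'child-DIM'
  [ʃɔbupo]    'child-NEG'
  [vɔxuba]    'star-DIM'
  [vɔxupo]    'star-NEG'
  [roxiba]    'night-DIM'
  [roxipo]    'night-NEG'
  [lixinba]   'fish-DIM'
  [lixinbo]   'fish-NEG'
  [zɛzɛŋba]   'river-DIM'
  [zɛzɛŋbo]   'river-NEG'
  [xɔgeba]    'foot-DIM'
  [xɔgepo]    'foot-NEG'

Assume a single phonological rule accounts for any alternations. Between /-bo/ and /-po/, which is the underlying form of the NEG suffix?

The NEG morpheme has two allomorphs, [-bo] and [-po].
By contrast the DIM suffix keeps its initial [b] throughout — that segment must be underlying.
The NEG suffix is therefore /-po/ underlyingly, with post-nasal voicing: voiceless stops become voiced after a nasal.

/-po/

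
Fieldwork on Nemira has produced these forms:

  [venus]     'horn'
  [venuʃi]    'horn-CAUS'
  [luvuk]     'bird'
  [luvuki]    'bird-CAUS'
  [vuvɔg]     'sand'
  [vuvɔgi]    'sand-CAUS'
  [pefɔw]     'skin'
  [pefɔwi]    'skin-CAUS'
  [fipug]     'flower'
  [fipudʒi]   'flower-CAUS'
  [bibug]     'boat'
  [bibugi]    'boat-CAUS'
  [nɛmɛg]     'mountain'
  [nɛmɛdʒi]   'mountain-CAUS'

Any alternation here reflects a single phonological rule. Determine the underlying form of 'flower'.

/fipudʒ/

The stem for 'flower' ends in [g] in [fipug] but [dʒ] in [fipudʒi].
But 'boat' keeps [g] in both environments ([bibug], [bibugi]), so there is no rule changing /g/ to [dʒ] before the CAUS suffix.
So /dʒ/ is underlying, and a rule of depalatalization — palato-alveolar /dʒ/ and /ʃ/ become [g] and [s] when no front vowel follows — gives [g].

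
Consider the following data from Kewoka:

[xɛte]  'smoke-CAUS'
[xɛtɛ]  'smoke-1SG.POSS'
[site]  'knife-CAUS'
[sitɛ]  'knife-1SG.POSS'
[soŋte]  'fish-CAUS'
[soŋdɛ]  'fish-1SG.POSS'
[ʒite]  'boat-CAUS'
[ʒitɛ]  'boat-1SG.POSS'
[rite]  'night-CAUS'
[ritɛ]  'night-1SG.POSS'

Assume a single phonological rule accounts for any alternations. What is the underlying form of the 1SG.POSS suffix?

/-dɛ/

The 1SG.POSS suffix surfaces as [-dɛ] and [-tɛ], depending on the final segment of the stem.
By contrast the CAUS suffix keeps its initial [t] throughout — that segment must be underlying.
The 1SG.POSS suffix is therefore /-dɛ/ underlyingly, with post-vocalic devoicing: voiced stops become voiceless after a vowel.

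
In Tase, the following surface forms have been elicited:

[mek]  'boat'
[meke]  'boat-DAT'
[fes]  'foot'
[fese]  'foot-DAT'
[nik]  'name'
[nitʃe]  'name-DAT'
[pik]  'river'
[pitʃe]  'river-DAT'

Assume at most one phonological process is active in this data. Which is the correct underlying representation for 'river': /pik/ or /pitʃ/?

The stem for 'river' ends in [k] in [pik] but [tʃ] in [pitʃe].
But 'boat' keeps [k] in both environments ([mek], [meke]), so there is no rule changing /k/ to [tʃ] before the DAT suffix.
The underlying segment must be /tʃ/; palato-alveolar /tʃ/ becomes [k] when no front vowel follows, yielding [k] there.

/pitʃ/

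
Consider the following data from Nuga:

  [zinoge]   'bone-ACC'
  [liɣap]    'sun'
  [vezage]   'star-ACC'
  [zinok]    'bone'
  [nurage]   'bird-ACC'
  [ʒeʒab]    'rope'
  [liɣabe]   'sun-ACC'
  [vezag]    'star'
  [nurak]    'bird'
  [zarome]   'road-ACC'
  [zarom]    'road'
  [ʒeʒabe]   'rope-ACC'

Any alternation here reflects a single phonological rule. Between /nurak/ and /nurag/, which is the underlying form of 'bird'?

/nurak/

The root 'bird' surfaces as [nurage] and [nurak], with a stem-final [g] ~ [k] alternation.
But 'star' keeps [g] in both environments ([vezage], [vezag]), so there is no rule changing /g/ to [k] in isolation.
The alternation reflects intervocalic voicing: voiceless stops become voiced between vowels. /k/ is underlying.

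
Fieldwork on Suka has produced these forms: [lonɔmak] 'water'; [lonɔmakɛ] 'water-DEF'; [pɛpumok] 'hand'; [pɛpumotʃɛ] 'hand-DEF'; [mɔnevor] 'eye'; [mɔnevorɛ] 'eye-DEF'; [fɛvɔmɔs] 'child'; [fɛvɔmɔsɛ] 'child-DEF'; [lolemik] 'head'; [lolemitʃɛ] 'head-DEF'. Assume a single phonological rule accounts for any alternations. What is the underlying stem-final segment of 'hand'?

/tʃ/

The root 'hand' surfaces as [pɛpumok] and [pɛpumotʃɛ], with a stem-final [k] ~ [tʃ] alternation.
Compare 'water', with invariant [k] in [lonɔmak] and [lonɔmakɛ]: an analysis with underlying /k/ and a rule producing [tʃ] before the DEF suffix would wrongly predict alternation here too.
The underlying segment must be /tʃ/; palato-alveolar /tʃ/ becomes [k] when no front vowel follows, yielding [k] there.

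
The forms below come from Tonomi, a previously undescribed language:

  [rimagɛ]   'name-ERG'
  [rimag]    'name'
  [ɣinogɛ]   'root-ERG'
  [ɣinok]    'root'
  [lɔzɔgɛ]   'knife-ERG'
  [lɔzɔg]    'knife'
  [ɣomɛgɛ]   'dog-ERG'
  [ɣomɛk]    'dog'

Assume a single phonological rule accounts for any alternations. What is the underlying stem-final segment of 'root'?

/k/

The stem for 'root' ends in [g] in [ɣinogɛ] but [k] in [ɣinok].
But 'name' keeps [g] in both environments ([rimagɛ], [rimag]), so there is no rule changing /g/ to [k] in isolation.
So /k/ is underlying, and a rule of intervocalic voicing — voiceless stops become voiced between vowels — gives [g].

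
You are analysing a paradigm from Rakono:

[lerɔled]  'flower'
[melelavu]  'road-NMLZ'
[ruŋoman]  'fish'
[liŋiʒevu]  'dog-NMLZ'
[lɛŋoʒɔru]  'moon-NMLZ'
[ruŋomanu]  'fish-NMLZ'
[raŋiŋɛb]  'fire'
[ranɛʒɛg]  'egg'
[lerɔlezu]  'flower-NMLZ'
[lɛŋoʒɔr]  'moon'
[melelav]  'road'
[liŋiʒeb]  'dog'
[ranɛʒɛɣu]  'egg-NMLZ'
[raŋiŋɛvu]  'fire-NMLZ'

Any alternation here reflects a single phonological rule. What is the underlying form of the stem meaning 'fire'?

In [raŋiŋɛvu] and [raŋiŋɛb] the final segment of 'fire' alternates: [v] ~ [b].
Compare 'road', with invariant [v] in [melelavu] and [melelav]: an analysis with underlying /v/ and a rule producing [b] in isolation would wrongly predict alternation here too.
The underlying segment must be /b/; voiced stops become fricatives between vowels, yielding [v] there.

/raŋiŋɛb/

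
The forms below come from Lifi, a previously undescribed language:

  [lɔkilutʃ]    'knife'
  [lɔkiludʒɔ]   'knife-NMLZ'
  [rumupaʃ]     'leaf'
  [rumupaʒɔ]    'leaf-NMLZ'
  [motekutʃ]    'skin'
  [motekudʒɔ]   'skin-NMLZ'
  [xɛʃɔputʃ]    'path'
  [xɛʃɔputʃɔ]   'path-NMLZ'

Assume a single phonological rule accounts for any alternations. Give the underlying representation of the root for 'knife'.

The stem for 'knife' ends in [tʃ] in [lɔkilutʃ] but [dʒ] in [lɔkiludʒɔ].
The stem 'path' ([xɛʃɔputʃ], [xɛʃɔputʃɔ]) shows [tʃ] unchanged in both environments, so [tʃ] cannot be basic with [dʒ] derived before the NMLZ suffix.
The underlying segment must be /dʒ/; voiced obstruents become voiceless word-finally, yielding [tʃ] there.
So 'knife' = /lɔkiludʒ/.

/lɔkiludʒ/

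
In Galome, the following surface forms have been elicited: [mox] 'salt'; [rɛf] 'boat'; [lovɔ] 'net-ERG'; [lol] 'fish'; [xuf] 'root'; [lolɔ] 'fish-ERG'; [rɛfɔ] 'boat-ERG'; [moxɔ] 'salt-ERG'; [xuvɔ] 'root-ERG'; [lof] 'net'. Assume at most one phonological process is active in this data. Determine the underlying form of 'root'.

The root 'root' surfaces as [xuf] and [xuvɔ], with a stem-final [f] ~ [v] alternation.
Compare 'boat', with invariant [f] in [rɛf] and [rɛfɔ]: an analysis with underlying /f/ and a rule producing [v] before the ERG suffix would wrongly predict alternation here too.
So /v/ is underlying, and a rule of word-final obstruent devoicing — voiced obstruents become voiceless word-finally — gives [f].

/xuv/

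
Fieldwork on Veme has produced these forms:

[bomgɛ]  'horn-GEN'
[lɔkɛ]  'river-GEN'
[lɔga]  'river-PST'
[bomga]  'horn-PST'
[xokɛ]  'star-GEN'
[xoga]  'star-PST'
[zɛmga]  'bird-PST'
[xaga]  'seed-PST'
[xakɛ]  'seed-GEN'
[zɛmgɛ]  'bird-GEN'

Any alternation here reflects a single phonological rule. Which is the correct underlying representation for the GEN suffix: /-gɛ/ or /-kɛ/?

The GEN morpheme has two allomorphs, [-gɛ] and [-kɛ].
The PST suffix, which begins with [g], is invariant after every stem; so [g] is not altered by any rule here.
So the underlying form is /-kɛ/, and voiceless stops become voiced after a nasal.

/-kɛ/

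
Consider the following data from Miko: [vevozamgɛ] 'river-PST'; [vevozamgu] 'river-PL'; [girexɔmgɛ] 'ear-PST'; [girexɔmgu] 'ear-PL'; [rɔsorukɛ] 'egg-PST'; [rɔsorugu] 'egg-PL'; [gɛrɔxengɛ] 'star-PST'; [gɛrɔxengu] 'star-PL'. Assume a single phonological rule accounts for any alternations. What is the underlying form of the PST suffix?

/-kɛ/

The PST morpheme has two allomorphs, [-gɛ] and [-kɛ].
By contrast the PL suffix keeps its initial [g] throughout — that segment must be underlying.
So the underlying form is /-kɛ/, and voiceless stops become voiced after a nasal.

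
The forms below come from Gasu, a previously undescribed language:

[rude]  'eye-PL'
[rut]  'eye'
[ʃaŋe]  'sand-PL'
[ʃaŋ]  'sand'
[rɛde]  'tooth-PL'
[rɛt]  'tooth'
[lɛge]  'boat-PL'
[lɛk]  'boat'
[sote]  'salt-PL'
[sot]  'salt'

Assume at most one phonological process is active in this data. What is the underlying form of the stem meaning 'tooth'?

The root 'tooth' surfaces as [rɛde] and [rɛt], with a stem-final [d] ~ [t] alternation.
Compare 'salt', with invariant [t] in [sote] and [sot]: an analysis with underlying /t/ and a rule producing [d] before the PL suffix would wrongly predict alternation here too.
Therefore /d/ is basic and [t] is derived by word-final obstruent devoicing (voiced obstruents become voiceless word-finally).

/rɛd/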